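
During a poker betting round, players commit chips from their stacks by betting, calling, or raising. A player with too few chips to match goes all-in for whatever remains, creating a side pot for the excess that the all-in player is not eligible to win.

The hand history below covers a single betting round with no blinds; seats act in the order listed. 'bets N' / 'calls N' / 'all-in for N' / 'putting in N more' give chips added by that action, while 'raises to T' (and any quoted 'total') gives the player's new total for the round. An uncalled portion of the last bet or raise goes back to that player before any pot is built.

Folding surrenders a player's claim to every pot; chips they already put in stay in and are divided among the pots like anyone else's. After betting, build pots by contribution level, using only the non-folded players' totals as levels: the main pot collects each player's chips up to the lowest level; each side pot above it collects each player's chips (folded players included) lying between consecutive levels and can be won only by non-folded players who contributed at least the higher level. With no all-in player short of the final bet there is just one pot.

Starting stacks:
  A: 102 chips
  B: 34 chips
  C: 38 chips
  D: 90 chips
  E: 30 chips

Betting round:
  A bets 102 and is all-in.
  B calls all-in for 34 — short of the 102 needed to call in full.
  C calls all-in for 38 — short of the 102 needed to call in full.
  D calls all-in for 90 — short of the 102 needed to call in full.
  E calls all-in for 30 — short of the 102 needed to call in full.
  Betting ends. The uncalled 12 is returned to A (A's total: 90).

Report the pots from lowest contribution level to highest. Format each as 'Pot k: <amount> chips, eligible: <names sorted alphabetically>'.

Contributions (after 12 returned to A): A=90, B=34, C=38, D=90, E=30
Pot levels (distinct totals of non-folded players): 30, 34, 38, 90
Layer 1-30: 30 each from A, B, C, D, E = 30*5 = 150 chips; eligible A, B, C, D, E
Layer 31-34: 4 each from A, B, C, D = 4*4 = 16 chips; eligible A, B, C, D
Layer 35-38: 4 each from A, C, D = 4*3 = 12 chips; eligible A, C, D
Layer 39-90: 52 each from A, D = 52*2 = 104 chips; eligible A, D

Pot 1: 150 chips, eligible: A, B, C, D, E
Pot 2: 16 chips, eligible: A, B, C, D
Pot 3: 12 chips, eligible: A, C, D
Pot 4: 104 chips, eligible: A, D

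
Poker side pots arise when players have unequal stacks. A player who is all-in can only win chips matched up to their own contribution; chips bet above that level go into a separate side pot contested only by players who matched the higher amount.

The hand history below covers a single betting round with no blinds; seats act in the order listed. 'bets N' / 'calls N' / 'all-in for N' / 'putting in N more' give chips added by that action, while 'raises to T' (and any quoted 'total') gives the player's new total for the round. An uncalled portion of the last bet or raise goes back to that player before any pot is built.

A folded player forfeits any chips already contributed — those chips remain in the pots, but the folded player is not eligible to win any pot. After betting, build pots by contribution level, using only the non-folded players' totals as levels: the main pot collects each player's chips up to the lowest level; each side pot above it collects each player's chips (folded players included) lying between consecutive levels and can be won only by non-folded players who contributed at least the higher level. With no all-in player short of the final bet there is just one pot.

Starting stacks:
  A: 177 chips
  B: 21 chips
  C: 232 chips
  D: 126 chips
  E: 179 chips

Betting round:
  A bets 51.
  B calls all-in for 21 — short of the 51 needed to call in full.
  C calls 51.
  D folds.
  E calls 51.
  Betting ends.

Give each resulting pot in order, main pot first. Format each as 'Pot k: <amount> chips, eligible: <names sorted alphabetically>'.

Pot 1: 84 chips, eligible: A, B, C, E
Pot 2: 90 chips, eligible: A, C, E

Derivation:
Contributions: A=51, B=21, C=51, E=51
Folded: D
Pot levels (distinct totals of non-folded players): 21, 51
Layer 1-21: 21 each from A, B, C, E = 21*4 = 84 chips; eligible A, B, C, E
Layer 22-51: 30 each from A, C, E = 30*3 = 90 chips; eligible A, C, E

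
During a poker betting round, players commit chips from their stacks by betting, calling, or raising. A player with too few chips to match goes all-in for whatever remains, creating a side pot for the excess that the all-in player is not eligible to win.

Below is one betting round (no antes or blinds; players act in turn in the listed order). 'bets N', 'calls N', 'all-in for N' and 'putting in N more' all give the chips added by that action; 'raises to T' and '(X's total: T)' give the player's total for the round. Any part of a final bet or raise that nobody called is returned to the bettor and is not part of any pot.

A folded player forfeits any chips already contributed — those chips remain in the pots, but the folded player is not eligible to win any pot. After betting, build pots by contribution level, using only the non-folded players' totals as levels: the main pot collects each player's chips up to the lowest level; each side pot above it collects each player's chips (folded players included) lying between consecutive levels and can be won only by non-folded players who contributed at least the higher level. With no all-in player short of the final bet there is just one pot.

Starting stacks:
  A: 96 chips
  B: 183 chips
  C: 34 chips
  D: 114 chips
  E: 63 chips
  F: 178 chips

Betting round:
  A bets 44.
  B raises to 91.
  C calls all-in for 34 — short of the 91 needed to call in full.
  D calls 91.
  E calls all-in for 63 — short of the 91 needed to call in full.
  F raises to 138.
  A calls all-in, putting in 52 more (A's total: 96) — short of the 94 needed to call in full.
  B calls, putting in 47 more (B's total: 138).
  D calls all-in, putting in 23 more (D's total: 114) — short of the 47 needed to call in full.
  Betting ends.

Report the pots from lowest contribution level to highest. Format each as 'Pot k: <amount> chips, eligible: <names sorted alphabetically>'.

Pot 1: 204 chips, eligible: A, B, C, D, E, F
Pot 2: 145 chips, eligible: A, B, D, E, F
Pot 3: 132 chips, eligible: A, B, D, F
Pot 4: 54 chips, eligible: B, D, F
Pot 5: 48 chips, eligible: B, F

Derivation:
Contributions: A=96, B=138, C=34, D=114, E=63, F=138
Pot levels (distinct totals of non-folded players): 34, 63, 96, 114, 138
Layer 1-34: 34 each from A, B, C, D, E, F = 34*6 = 204 chips; eligible A, B, C, D, E, F
Layer 35-63: 29 each from A, B, D, E, F = 29*5 = 145 chips; eligible A, B, D, E, F
Layer 64-96: 33 each from A, B, D, F = 33*4 = 132 chips; eligible A, B, D, F
Layer 97-114: 18 each from B, D, F = 18*3 = 54 chips; eligible B, D, F
Layer 115-138: 24 each from B, F = 24*2 = 48 chips; eligible B, F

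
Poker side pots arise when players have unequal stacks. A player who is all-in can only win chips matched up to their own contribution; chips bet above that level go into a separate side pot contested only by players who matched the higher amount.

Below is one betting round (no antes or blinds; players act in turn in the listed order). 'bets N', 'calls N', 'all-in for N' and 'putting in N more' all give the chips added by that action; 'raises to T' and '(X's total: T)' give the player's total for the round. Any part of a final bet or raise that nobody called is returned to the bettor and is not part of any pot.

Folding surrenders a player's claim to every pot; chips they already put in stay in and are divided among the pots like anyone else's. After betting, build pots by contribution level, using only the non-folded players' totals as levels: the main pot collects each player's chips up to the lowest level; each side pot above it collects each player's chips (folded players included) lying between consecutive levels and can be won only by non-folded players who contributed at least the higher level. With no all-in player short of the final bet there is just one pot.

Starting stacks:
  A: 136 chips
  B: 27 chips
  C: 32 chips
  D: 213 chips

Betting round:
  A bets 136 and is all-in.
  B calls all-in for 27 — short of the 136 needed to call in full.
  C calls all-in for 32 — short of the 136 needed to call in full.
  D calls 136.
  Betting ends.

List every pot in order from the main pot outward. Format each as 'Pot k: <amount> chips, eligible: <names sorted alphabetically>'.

Pot 1: 108 chips, eligible: A, B, C, D
Pot 2: 15 chips, eligible: A, C, D
Pot 3: 208 chips, eligible: A, D

Derivation:
Contributions: A=136, B=27, C=32, D=136
Pot levels (distinct totals of non-folded players): 27, 32, 136
Layer 1-27: 27 each from A, B, C, D = 27*4 = 108 chips; eligible A, B, C, D
Layer 28-32: 5 each from A, C, D = 5*3 = 15 chips; eligible A, C, D
Layer 33-136: 104 each from A, D = 104*2 = 208 chips; eligible A, D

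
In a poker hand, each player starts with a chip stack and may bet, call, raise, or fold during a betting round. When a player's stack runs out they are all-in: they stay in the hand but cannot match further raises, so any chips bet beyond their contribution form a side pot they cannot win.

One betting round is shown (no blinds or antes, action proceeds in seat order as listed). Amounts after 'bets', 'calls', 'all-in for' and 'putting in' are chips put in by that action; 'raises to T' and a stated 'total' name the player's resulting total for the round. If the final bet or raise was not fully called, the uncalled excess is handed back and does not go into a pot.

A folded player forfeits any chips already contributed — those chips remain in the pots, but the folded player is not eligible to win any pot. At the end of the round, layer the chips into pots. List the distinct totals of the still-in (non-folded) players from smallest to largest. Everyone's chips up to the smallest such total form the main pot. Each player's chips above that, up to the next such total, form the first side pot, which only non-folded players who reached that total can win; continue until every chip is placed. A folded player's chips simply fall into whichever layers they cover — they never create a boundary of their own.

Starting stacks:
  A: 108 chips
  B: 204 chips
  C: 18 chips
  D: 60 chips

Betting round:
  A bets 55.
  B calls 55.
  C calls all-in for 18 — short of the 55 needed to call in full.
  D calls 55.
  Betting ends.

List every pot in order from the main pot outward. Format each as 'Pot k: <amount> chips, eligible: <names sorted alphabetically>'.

Pot 1: 72 chips, eligible: A, B, C, D
Pot 2: 111 chips, eligible: A, B, D

Derivation:
Contributions: A=55, B=55, C=18, D=55
Pot levels (distinct totals of non-folded players): 18, 55
Layer 1-18: 18 each from A, B, C, D = 18*4 = 72 chips; eligible A, B, C, D
Layer 19-55: 37 each from A, B, D = 37*3 = 111 chips; eligible A, B, D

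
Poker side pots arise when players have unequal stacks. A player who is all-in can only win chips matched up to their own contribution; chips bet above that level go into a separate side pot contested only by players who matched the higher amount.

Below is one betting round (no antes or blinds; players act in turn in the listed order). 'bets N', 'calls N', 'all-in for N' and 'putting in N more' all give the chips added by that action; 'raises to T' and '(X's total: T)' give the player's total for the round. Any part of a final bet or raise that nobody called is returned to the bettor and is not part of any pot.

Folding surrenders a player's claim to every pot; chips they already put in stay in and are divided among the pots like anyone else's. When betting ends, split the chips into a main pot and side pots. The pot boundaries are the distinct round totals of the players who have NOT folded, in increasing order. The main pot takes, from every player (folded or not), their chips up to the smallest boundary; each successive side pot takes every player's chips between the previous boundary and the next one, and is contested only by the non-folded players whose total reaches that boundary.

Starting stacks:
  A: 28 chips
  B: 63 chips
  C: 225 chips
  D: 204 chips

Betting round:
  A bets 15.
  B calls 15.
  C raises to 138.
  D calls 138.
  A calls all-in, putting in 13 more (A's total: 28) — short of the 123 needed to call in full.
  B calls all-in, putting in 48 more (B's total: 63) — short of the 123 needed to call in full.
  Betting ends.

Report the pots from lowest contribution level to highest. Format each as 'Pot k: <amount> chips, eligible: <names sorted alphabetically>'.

Contributions: A=28, B=63, C=138, D=138
Pot levels (distinct totals of non-folded players): 28, 63, 138
Layer 1-28: 28 each from A, B, C, D = 28*4 = 112 chips; eligible A, B, C, D
Layer 29-63: 35 each from B, C, D = 35*3 = 105 chips; eligible B, C, D
Layer 64-138: 75 each from C, D = 75*2 = 150 chips; eligible C, D

Pot 1: 112 chips, eligible: A, B, C, D
Pot 2: 105 chips, eligible: B, C, D
Pot 3: 150 chips, eligible: C, D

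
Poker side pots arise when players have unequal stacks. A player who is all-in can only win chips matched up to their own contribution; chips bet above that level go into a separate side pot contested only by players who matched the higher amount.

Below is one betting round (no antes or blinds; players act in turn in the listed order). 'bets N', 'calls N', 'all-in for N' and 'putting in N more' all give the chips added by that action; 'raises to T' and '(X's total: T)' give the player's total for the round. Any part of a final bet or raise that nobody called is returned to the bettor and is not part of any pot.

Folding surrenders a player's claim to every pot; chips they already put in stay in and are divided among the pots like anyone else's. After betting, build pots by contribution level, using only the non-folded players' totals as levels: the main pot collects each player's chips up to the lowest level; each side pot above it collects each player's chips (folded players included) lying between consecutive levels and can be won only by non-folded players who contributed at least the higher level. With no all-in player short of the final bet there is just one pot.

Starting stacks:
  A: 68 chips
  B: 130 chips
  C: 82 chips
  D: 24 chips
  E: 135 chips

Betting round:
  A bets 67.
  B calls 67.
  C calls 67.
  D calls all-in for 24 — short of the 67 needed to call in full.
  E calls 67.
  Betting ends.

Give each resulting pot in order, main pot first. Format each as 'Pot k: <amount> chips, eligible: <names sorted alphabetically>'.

Contributions: A=67, B=67, C=67, D=24, E=67
Pot levels (distinct totals of non-folded players): 24, 67
Layer 1-24: 24 each from A, B, C, D, E = 24*5 = 120 chips; eligible A, B, C, D, E
Layer 25-67: 43 each from A, B, C, E = 43*4 = 172 chips; eligible A, B, C, E

Pot 1: 120 chips, eligible: A, B, C, D, E
Pot 2: 172 chips, eligible: A, B, C, E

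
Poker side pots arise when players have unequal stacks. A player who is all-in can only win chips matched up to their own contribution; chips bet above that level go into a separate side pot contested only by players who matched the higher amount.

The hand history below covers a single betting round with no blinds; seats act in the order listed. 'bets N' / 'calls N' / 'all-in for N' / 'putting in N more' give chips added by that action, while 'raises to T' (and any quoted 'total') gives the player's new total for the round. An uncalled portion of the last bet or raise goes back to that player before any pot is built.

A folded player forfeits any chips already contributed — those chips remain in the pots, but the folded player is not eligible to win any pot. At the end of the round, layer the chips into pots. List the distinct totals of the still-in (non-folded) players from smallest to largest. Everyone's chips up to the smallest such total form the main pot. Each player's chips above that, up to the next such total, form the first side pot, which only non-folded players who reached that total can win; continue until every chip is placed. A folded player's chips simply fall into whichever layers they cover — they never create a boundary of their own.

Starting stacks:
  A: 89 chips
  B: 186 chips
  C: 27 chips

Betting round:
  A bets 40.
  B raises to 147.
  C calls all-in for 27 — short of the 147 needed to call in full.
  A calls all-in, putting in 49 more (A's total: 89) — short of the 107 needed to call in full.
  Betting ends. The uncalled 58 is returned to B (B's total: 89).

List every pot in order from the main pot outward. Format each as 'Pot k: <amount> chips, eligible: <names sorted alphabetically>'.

Pot 1: 81 chips, eligible: A, B, C
Pot 2: 124 chips, eligible: A, B

Derivation:
Contributions (after 58 returned to B): A=89, B=89, C=27
Pot levels (distinct totals of non-folded players): 27, 89
Layer 1-27: 27 each from A, B, C = 27*3 = 81 chips; eligible A, B, C
Layer 28-89: 62 each from A, B = 62*2 = 124 chips; eligible A, B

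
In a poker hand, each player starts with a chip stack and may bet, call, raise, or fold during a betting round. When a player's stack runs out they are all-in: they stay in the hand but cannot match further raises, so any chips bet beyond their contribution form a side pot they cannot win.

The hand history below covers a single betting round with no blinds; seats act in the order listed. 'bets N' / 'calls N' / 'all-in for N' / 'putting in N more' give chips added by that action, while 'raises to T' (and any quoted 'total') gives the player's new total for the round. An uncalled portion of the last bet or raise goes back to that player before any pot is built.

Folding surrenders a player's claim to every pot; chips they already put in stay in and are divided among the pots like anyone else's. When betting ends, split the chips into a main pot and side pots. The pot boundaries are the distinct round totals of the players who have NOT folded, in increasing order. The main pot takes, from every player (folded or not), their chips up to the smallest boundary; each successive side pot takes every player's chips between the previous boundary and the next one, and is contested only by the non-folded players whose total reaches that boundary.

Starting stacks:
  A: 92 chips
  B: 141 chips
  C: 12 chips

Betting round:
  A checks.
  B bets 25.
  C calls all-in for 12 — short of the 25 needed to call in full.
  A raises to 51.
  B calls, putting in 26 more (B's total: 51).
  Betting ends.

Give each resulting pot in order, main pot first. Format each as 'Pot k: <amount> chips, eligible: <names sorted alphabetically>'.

Contributions: A=51, B=51, C=12
Pot levels (distinct totals of non-folded players): 12, 51
Layer 1-12: 12 each from A, B, C = 12*3 = 36 chips; eligible A, B, C
Layer 13-51: 39 each from A, B = 39*2 = 78 chips; eligible A, B

Pot 1: 36 chips, eligible: A, B, C
Pot 2: 78 chips, eligible: A, B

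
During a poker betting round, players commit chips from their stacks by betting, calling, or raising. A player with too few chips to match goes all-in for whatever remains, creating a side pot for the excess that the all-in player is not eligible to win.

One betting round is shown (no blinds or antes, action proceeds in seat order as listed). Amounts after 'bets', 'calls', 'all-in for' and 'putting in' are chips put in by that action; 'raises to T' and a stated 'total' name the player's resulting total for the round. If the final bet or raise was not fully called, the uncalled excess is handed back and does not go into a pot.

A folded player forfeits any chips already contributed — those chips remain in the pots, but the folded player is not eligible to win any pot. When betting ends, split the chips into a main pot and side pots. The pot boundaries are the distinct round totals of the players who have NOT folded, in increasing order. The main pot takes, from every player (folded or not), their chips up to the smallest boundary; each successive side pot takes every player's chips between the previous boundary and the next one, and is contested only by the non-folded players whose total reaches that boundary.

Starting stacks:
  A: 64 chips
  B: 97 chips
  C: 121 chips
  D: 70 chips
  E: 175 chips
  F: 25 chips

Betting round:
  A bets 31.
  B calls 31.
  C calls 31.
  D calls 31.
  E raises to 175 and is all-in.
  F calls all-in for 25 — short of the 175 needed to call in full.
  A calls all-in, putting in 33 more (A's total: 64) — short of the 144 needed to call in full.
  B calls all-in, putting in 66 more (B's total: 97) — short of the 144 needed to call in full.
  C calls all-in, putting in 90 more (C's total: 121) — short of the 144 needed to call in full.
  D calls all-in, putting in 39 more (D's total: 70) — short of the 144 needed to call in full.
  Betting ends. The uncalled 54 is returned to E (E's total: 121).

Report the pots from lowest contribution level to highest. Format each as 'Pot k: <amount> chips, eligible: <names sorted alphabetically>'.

Pot 1: 150 chips, eligible: A, B, C, D, E, F
Pot 2: 195 chips, eligible: A, B, C, D, E
Pot 3: 24 chips, eligible: B, C, D, E
Pot 4: 81 chips, eligible: B, C, E
Pot 5: 48 chips, eligible: C, E

Derivation:
Contributions (after 54 returned to E): A=64, B=97, C=121, D=70, E=121, F=25
Pot levels (distinct totals of non-folded players): 25, 64, 70, 97, 121
Layer 1-25: 25 each from A, B, C, D, E, F = 25*6 = 150 chips; eligible A, B, C, D, E, F
Layer 26-64: 39 each from A, B, C, D, E = 39*5 = 195 chips; eligible A, B, C, D, E
Layer 65-70: 6 each from B, C, D, E = 6*4 = 24 chips; eligible B, C, D, E
Layer 71-97: 27 each from B, C, E = 27*3 = 81 chips; eligible B, C, E
Layer 98-121: 24 each from C, E = 24*2 = 48 chips; eligible C, E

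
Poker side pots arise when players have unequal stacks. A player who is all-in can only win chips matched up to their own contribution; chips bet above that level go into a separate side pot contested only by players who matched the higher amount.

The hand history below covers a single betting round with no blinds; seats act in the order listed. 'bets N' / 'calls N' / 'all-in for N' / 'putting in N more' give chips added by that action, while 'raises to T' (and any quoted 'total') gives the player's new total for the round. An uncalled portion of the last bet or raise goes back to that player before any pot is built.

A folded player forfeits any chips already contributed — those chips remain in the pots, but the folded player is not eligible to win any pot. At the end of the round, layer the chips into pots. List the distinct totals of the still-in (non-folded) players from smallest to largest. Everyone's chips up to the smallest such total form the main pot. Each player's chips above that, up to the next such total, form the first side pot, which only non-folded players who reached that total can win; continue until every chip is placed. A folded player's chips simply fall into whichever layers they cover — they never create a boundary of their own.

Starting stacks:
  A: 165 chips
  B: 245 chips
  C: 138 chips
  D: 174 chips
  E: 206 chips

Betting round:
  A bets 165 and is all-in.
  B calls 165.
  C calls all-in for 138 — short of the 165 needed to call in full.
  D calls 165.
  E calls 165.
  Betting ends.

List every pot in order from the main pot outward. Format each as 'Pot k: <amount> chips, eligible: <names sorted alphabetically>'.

Contributions: A=165, B=165, C=138, D=165, E=165
Pot levels (distinct totals of non-folded players): 138, 165
Layer 1-138: 138 each from A, B, C, D, E = 138*5 = 690 chips; eligible A, B, C, D, E
Layer 139-165: 27 each from A, B, D, E = 27*4 = 108 chips; eligible A, B, D, E

Pot 1: 690 chips, eligible: A, B, C, D, E
Pot 2: 108 chips, eligible: A, B, D, E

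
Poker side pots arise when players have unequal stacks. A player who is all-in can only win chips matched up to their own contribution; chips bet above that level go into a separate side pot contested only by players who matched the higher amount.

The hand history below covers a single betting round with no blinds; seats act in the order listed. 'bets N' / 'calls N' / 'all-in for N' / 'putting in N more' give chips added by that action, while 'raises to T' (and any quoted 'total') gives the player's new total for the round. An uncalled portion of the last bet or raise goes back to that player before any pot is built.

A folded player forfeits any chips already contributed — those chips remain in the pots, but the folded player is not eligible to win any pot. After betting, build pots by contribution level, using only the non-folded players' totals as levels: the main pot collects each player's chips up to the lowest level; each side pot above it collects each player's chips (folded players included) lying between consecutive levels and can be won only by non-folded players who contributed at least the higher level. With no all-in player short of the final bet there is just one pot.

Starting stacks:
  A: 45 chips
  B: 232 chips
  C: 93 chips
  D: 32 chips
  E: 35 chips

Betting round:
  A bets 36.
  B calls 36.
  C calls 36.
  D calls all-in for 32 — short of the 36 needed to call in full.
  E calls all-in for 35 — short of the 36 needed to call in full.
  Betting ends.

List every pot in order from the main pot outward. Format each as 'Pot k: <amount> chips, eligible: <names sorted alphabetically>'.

Pot 1: 160 chips, eligible: A, B, C, D, E
Pot 2: 12 chips, eligible: A, B, C, E
Pot 3: 3 chips, eligible: A, B, C

Derivation:
Contributions: A=36, B=36, C=36, D=32, E=35
Pot levels (distinct totals of non-folded players): 32, 35, 36
Layer 1-32: 32 each from A, B, C, D, E = 32*5 = 160 chips; eligible A, B, C, D, E
Layer 33-35: 3 each from A, B, C, E = 3*4 = 12 chips; eligible A, B, C, E
Layer 36-36: 1 each from A, B, C = 1*3 = 3 chips; eligible A, B, C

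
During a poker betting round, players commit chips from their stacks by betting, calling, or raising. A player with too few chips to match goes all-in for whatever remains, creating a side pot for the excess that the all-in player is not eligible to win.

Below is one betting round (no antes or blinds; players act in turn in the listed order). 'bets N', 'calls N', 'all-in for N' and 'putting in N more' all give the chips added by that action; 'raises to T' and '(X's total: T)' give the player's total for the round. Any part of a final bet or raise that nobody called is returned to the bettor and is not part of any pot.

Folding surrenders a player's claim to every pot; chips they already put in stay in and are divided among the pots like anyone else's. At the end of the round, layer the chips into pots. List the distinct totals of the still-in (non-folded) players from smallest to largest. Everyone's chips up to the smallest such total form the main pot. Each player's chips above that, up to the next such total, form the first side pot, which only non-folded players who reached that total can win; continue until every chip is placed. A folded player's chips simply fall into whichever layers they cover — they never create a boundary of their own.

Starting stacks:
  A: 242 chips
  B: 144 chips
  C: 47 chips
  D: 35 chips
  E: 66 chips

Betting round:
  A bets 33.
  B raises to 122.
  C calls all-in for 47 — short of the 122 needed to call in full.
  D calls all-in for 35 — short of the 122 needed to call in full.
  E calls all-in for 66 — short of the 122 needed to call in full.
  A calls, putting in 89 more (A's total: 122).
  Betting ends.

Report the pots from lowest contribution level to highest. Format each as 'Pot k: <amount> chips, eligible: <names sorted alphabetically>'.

Contributions: A=122, B=122, C=47, D=35, E=66
Pot levels (distinct totals of non-folded players): 35, 47, 66, 122
Layer 1-35: 35 each from A, B, C, D, E = 35*5 = 175 chips; eligible A, B, C, D, E
Layer 36-47: 12 each from A, B, C, E = 12*4 = 48 chips; eligible A, B, C, E
Layer 48-66: 19 each from A, B, E = 19*3 = 57 chips; eligible A, B, E
Layer 67-122: 56 each from A, B = 56*2 = 112 chips; eligible A, B

Pot 1: 175 chips, eligible: A, B, C, D, E
Pot 2: 48 chips, eligible: A, B, C, E
Pot 3: 57 chips, eligible: A, B, E
Pot 4: 112 chips, eligible: A, B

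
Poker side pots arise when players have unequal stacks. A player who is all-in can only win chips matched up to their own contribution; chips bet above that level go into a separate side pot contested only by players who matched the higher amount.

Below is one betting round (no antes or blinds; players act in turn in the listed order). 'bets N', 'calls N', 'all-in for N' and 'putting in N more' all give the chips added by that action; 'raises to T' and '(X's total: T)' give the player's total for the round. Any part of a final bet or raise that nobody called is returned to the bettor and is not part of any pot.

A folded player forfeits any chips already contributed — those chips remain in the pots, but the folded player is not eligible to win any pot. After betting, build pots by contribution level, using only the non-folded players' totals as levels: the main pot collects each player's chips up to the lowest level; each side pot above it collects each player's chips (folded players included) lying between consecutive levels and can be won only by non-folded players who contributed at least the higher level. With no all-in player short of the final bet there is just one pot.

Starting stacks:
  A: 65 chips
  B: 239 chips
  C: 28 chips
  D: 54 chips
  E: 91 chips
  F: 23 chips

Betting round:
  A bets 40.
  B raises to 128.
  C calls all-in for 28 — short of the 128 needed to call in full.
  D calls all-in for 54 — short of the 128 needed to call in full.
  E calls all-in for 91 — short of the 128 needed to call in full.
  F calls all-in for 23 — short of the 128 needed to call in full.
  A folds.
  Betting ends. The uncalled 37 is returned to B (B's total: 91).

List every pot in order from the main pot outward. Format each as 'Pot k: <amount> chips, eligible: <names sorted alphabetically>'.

Pot 1: 138 chips, eligible: B, C, D, E, F
Pot 2: 25 chips, eligible: B, C, D, E
Pot 3: 90 chips, eligible: B, D, E
Pot 4: 74 chips, eligible: B, E

Derivation:
Contributions (after 37 returned to B): A=40, B=91, C=28, D=54, E=91, F=23
Folded: A
Pot levels (distinct totals of non-folded players): 23, 28, 54, 91
Layer 1-23: 23 each from A, B, C, D, E, F = 23*6 = 138 chips; eligible B, C, D, E, F
Layer 24-28: 5 each from A, B, C, D, E = 5*5 = 25 chips; eligible B, C, D, E
Layer 29-54: A 12 + B 26 + D 26 + E 26 = 90 chips; eligible B, D, E
Layer 55-91: 37 each from B, E = 37*2 = 74 chips; eligible B, E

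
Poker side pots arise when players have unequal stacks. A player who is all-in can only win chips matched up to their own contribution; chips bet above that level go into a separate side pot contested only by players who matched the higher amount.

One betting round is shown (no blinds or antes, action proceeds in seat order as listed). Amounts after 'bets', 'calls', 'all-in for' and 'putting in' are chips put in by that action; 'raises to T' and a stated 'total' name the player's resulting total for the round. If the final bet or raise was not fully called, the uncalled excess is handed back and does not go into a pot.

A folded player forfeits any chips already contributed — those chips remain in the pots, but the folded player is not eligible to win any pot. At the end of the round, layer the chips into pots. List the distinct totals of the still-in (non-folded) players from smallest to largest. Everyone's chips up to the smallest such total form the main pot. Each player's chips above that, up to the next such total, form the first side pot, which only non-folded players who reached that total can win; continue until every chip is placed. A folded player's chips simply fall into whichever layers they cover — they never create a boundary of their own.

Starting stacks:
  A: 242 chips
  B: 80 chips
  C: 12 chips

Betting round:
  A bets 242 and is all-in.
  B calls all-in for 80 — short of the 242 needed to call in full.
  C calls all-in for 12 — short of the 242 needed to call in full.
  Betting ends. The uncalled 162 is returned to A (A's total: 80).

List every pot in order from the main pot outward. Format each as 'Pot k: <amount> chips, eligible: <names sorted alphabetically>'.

Pot 1: 36 chips, eligible: A, B, C
Pot 2: 136 chips, eligible: A, B

Derivation:
Contributions (after 162 returned to A): A=80, B=80, C=12
Pot levels (distinct totals of non-folded players): 12, 80
Layer 1-12: 12 each from A, B, C = 12*3 = 36 chips; eligible A, B, C
Layer 13-80: 68 each from A, B = 68*2 = 136 chips; eligible A, B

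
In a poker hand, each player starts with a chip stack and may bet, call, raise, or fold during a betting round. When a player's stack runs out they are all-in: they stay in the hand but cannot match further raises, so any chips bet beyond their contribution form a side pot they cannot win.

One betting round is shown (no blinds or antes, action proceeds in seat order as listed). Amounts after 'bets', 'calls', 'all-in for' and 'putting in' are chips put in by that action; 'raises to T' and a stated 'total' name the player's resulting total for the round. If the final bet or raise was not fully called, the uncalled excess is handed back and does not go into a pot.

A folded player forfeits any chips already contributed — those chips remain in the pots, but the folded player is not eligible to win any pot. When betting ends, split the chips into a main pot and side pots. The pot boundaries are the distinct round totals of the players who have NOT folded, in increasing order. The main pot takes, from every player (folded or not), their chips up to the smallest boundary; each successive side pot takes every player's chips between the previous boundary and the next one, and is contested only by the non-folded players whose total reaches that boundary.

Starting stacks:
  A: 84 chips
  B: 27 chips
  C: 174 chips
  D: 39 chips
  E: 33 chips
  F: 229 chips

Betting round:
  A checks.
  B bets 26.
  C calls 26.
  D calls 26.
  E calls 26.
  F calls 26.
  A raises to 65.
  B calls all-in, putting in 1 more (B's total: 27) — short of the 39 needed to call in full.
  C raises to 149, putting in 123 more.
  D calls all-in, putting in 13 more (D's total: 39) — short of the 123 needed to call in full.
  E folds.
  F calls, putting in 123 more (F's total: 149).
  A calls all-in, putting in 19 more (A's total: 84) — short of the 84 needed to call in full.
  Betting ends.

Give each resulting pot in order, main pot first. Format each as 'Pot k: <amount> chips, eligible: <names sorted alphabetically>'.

Pot 1: 161 chips, eligible: A, B, C, D, F
Pot 2: 48 chips, eligible: A, C, D, F
Pot 3: 135 chips, eligible: A, C, F
Pot 4: 130 chips, eligible: C, F

Derivation:
Contributions: A=84, B=27, C=149, D=39, E=26, F=149
Folded: E
Pot levels (distinct totals of non-folded players): 27, 39, 84, 149
Layer 1-27: A 27 + B 27 + C 27 + D 27 + E 26 + F 27 = 161 chips; eligible A, B, C, D, F
Layer 28-39: 12 each from A, C, D, F = 12*4 = 48 chips; eligible A, C, D, F
Layer 40-84: 45 each from A, C, F = 45*3 = 135 chips; eligible A, C, F
Layer 85-149: 65 each from C, F = 65*2 = 130 chips; eligible C, F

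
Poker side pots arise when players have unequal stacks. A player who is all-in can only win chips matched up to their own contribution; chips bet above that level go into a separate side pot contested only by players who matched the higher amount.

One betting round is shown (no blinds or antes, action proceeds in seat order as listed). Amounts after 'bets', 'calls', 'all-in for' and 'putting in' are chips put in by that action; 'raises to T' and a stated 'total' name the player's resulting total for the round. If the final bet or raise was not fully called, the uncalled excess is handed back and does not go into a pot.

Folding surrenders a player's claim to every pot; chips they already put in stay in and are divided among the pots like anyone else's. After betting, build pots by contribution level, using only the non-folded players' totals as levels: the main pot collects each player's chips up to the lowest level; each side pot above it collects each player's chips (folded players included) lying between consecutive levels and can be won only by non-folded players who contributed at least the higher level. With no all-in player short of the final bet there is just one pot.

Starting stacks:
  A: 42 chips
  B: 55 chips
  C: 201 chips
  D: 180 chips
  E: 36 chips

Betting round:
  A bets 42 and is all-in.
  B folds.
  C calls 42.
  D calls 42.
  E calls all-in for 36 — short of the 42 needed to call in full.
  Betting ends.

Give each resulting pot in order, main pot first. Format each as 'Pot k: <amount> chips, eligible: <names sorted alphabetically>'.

Pot 1: 144 chips, eligible: A, C, D, E
Pot 2: 18 chips, eligible: A, C, D

Derivation:
Contributions: A=42, C=42, D=42, E=36
Folded: B
Pot levels (distinct totals of non-folded players): 36, 42
Layer 1-36: 36 each from A, C, D, E = 36*4 = 144 chips; eligible A, C, D, E
Layer 37-42: 6 each from A, C, D = 6*3 = 18 chips; eligible A, C, D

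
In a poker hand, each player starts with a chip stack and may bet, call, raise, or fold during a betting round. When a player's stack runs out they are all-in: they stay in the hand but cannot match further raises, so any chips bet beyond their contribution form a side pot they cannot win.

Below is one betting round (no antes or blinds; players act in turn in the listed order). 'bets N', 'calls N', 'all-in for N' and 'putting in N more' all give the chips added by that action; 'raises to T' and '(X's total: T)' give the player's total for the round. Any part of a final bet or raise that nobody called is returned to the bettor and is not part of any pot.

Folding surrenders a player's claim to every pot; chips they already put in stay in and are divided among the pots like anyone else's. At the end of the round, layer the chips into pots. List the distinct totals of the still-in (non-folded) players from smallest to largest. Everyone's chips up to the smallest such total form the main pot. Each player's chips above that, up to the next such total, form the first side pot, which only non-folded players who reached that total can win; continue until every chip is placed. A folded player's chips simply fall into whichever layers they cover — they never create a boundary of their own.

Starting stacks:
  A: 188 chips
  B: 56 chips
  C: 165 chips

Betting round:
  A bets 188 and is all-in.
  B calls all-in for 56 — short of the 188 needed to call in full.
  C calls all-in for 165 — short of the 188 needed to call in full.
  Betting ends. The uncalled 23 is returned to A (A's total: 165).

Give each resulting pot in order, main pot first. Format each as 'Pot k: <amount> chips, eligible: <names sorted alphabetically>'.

Contributions (after 23 returned to A): A=165, B=56, C=165
Pot levels (distinct totals of non-folded players): 56, 165
Layer 1-56: 56 each from A, B, C = 56*3 = 168 chips; eligible A, B, C
Layer 57-165: 109 each from A, C = 109*2 = 218 chips; eligible A, C

Pot 1: 168 chips, eligible: A, B, C
Pot 2: 218 chips, eligible: A, C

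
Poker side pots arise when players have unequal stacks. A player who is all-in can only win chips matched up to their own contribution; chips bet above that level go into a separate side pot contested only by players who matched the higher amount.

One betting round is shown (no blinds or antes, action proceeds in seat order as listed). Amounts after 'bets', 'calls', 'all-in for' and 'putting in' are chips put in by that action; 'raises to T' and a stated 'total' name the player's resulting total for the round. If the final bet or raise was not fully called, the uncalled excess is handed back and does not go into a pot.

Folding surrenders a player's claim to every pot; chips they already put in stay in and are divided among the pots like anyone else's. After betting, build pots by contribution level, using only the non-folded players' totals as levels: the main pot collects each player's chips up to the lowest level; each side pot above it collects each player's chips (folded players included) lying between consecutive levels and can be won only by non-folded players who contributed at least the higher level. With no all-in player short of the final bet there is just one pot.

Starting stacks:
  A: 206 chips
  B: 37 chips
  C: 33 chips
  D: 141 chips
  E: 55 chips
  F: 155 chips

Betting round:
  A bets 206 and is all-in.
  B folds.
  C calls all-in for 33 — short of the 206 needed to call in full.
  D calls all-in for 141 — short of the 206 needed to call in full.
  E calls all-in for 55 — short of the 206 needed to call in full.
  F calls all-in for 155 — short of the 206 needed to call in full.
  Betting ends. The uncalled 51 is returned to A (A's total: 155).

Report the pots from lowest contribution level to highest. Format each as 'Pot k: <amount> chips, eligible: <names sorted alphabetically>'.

Pot 1: 165 chips, eligible: A, C, D, E, F
Pot 2: 88 chips, eligible: A, D, E, F
Pot 3: 258 chips, eligible: A, D, F
Pot 4: 28 chips, eligible: A, F

Derivation:
Contributions (after 51 returned to A): A=155, C=33, D=141, E=55, F=155
Folded: B
Pot levels (distinct totals of non-folded players): 33, 55, 141, 155
Layer 1-33: 33 each from A, C, D, E, F = 33*5 = 165 chips; eligible A, C, D, E, F
Layer 34-55: 22 each from A, D, E, F = 22*4 = 88 chips; eligible A, D, E, F
Layer 56-141: 86 each from A, D, F = 86*3 = 258 chips; eligible A, D, F
Layer 142-155: 14 each from A, F = 14*2 = 28 chips; eligible A, F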